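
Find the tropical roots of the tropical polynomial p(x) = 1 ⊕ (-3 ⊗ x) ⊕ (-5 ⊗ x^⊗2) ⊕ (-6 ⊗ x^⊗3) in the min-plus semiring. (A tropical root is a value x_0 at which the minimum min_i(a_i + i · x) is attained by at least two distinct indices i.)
Roots: {1, 2, 4}

Each tropical root is a break point of the lower envelope of the lines y = a_i + i · x (there are 4 lines, with slopes 0, 1, ..., 3). Only the lines that attain the minimum somewhere contribute to roots; other lines are dominated. Here the surviving (envelope) indices are i = 3, i = 2, i = 1, i = 0.
Intersections between consecutive envelope lines give the roots: for adjacent envelope indices i < j the intersection is x = (a_i − a_j) / (j − i). Reading off the sorted break points: {1, 2, 4}.
Verification: at each break x_0, at least two indices attain the minimum of min_i(a_i + i · x_0).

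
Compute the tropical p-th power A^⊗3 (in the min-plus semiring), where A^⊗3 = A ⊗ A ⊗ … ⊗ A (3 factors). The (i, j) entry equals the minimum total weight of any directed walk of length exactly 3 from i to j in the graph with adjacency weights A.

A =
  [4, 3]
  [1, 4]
A^⊗3 =
  [8, 7]
  [5, 8]

Each entry (A^⊗3)_ij equals the minimum over all length-3 walks i = v_0 → v_1 → … → v_3 = j of Σ_t A[v_t][v_{t+1}]. For example, for (i, j) = (0, 1) we minimise over 4 possible intermediate vertex sequences; the minimum is 7, attained along the walk 0 → 1 → 0 → 1.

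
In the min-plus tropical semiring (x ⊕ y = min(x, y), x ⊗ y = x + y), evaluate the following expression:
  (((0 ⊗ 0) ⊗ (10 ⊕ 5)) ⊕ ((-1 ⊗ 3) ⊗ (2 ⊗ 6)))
(((0 ⊗ 0) ⊗ (10 ⊕ 5)) ⊕ ((-1 ⊗ 3) ⊗ (2 ⊗ 6))) = 5

Expand innermost to outermost. Recall ⊕ takes the minimum of its arguments and ⊗ takes their sum. Working out the expression (((0 ⊗ 0) ⊗ (10 ⊕ 5)) ⊕ ((-1 ⊗ 3) ⊗ (2 ⊗ 6))) gives 5.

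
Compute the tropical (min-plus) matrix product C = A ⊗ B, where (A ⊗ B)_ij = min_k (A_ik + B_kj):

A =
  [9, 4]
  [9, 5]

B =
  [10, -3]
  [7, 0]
A ⊗ B =
  [11, 4]
  [12, 5]

Apply the min-plus product entry-by-entry:
  C[0][0] = min over k of (A[0][0] + B[0][0] = 9 + 10 = 19, A[0][1] + B[1][0] = 4 + 7 = 11) = 11 (attained at k = 1)
  C[0][1] = min over k of (A[0][0] + B[0][1] = 9 + -3 = 6, A[0][1] + B[1][1] = 4 + 0 = 4) = 4 (attained at k = 1)
  C[1][0] = min over k of (A[1][0] + B[0][0] = 9 + 10 = 19, A[1][1] + B[1][0] = 5 + 7 = 12) = 12 (attained at k = 1)
  C[1][1] = min over k of (A[1][0] + B[0][1] = 9 + -3 = 6, A[1][1] + B[1][1] = 5 + 0 = 5) = 5 (attained at k = 1)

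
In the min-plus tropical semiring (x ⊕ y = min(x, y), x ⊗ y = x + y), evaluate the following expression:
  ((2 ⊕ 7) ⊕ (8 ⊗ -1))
((2 ⊕ 7) ⊕ (8 ⊗ -1)) = 2

Expand innermost to outermost. Recall ⊕ takes the minimum of its arguments and ⊗ takes their sum. Working out the expression ((2 ⊕ 7) ⊕ (8 ⊗ -1)) gives 2.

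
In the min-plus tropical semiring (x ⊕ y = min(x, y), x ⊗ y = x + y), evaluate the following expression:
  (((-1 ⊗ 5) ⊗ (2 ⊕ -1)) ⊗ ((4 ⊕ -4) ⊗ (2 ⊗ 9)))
(((-1 ⊗ 5) ⊗ (2 ⊕ -1)) ⊗ ((4 ⊕ -4) ⊗ (2 ⊗ 9))) = 10

Expand innermost to outermost. Recall ⊕ takes the minimum of its arguments and ⊗ takes their sum. Working out the expression (((-1 ⊗ 5) ⊗ (2 ⊕ -1)) ⊗ ((4 ⊕ -4) ⊗ (2 ⊗ 9))) gives 10.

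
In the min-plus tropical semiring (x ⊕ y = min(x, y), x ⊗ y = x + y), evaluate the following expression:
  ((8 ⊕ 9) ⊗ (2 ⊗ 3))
((8 ⊕ 9) ⊗ (2 ⊗ 3)) = 13

Expand innermost to outermost. Recall ⊕ takes the minimum of its arguments and ⊗ takes their sum. Working out the expression ((8 ⊕ 9) ⊗ (2 ⊗ 3)) gives 13.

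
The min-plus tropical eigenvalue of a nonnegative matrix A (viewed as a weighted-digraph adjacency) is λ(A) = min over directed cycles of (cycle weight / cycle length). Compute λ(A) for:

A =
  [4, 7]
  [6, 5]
λ(A) = 4

Enumerate directed cycles and compute their means (weight / length). Sample:
  cycle 0 → 0: weight = 4, length = 1, mean = 4/1 ≈ 4.000
  cycle 1 → 1: weight = 5, length = 1, mean = 5/1 ≈ 5.000
  cycle 0 → 1 → 0: weight = 13, length = 2, mean = 13/2 ≈ 6.500
  cycle 1 → 0 → 1: weight = 13, length = 2, mean = 13/2 ≈ 6.500
Minimum mean = 4.000, attained e.g. along the cycle 0 → 0 with weight 4 and length 1. So λ(A) = 4/1 = 4.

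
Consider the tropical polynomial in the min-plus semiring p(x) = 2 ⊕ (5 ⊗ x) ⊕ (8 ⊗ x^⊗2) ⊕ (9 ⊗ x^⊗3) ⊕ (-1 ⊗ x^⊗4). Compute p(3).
p(3) = 2

A tropical monomial a ⊗ x^⊗i evaluates to a + i · x. Evaluating each term at x = 3:
  Term 0 contributes 2 + 0 · 3 = 2
  Term 1 contributes 5 + 1 · 3 = 8
  Term 2 contributes 8 + 2 · 3 = 14
  Term 3 contributes 9 + 3 · 3 = 18
  Term 4 contributes -1 + 4 · 3 = 11
p(3) = ⊕ of these = min[2, 8, 14, 18, 11] = 2.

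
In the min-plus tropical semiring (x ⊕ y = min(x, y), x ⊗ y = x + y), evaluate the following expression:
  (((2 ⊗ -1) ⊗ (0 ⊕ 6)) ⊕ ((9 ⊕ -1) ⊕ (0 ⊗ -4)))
(((2 ⊗ -1) ⊗ (0 ⊕ 6)) ⊕ ((9 ⊕ -1) ⊕ (0 ⊗ -4))) = -4

Expand innermost to outermost. Recall ⊕ takes the minimum of its arguments and ⊗ takes their sum. Working out the expression (((2 ⊗ -1) ⊗ (0 ⊕ 6)) ⊕ ((9 ⊕ -1) ⊕ (0 ⊗ -4))) gives -4.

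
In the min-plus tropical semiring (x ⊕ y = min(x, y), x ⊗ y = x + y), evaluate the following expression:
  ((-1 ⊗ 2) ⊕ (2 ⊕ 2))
((-1 ⊗ 2) ⊕ (2 ⊕ 2)) = 1

Expand innermost to outermost. Recall ⊕ takes the minimum of its arguments and ⊗ takes their sum. Working out the expression ((-1 ⊗ 2) ⊕ (2 ⊕ 2)) gives 1.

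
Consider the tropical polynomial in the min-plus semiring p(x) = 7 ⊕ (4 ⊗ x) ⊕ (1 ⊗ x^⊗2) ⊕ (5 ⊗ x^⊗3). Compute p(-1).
p(-1) = -1

A tropical monomial a ⊗ x^⊗i evaluates to a + i · x. Evaluating each term at x = -1:
  Term 0 contributes 7 + 0 · -1 = 7
  Term 1 contributes 4 + 1 · -1 = 3
  Term 2 contributes 1 + 2 · -1 = -1
  Term 3 contributes 5 + 3 · -1 = 2
p(-1) = ⊕ of these = min[7, 3, -1, 2] = -1.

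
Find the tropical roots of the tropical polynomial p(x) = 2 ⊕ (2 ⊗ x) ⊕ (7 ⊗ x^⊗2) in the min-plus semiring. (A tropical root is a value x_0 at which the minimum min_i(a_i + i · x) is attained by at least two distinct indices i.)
Roots: {-5, 0}

Each tropical root is a break point of the lower envelope of the lines y = a_i + i · x (there are 3 lines, with slopes 0, 1, ..., 2). Only the lines that attain the minimum somewhere contribute to roots; other lines are dominated. Here the surviving (envelope) indices are i = 2, i = 1, i = 0.
Intersections between consecutive envelope lines give the roots: for adjacent envelope indices i < j the intersection is x = (a_i − a_j) / (j − i). Reading off the sorted break points: {-5, 0}.
Verification: at each break x_0, at least two indices attain the minimum of min_i(a_i + i · x_0).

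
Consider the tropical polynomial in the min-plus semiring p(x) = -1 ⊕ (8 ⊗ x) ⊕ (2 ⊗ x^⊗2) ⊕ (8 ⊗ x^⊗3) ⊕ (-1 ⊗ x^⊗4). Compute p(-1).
p(-1) = -5

A tropical monomial a ⊗ x^⊗i evaluates to a + i · x. Evaluating each term at x = -1:
  Term 0 contributes -1 + 0 · -1 = -1
  Term 1 contributes 8 + 1 · -1 = 7
  Term 2 contributes 2 + 2 · -1 = 0
  Term 3 contributes 8 + 3 · -1 = 5
  Term 4 contributes -1 + 4 · -1 = -5
p(-1) = ⊕ of these = min[-1, 7, 0, 5, -5] = -5.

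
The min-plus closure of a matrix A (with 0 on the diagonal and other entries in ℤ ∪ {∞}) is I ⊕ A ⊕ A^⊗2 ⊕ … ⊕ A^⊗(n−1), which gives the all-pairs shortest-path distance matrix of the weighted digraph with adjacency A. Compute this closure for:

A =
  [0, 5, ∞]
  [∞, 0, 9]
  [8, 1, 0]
Closure =
  [0, 5, 14]
  [17, 0, 9]
  [8, 1, 0]

This is the Floyd-Warshall all-pairs shortest-path computation. For each intermediate vertex k = 0, 1, …, 2, update dist[i][j] ← min(dist[i][j], dist[i][k] + dist[k][j]). The final matrix gives, for each (i, j), the minimum total weight of any directed path from i to j (possibly empty when i = j).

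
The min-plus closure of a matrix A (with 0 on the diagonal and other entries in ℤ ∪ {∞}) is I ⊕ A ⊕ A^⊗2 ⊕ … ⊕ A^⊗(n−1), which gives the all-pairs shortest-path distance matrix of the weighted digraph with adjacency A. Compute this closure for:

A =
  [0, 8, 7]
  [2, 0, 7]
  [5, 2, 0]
Closure =
  [0, 8, 7]
  [2, 0, 7]
  [4, 2, 0]

This is the Floyd-Warshall all-pairs shortest-path computation. For each intermediate vertex k = 0, 1, …, 2, update dist[i][j] ← min(dist[i][j], dist[i][k] + dist[k][j]). The final matrix gives, for each (i, j), the minimum total weight of any directed path from i to j (possibly empty when i = j).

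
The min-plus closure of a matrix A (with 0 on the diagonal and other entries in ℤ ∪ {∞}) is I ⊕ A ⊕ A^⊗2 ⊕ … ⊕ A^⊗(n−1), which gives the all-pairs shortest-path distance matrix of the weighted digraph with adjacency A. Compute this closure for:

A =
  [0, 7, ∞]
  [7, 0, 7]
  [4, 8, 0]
Closure =
  [0, 7, 14]
  [7, 0, 7]
  [4, 8, 0]

This is the Floyd-Warshall all-pairs shortest-path computation. For each intermediate vertex k = 0, 1, …, 2, update dist[i][j] ← min(dist[i][j], dist[i][k] + dist[k][j]). The final matrix gives, for each (i, j), the minimum total weight of any directed path from i to j (possibly empty when i = j).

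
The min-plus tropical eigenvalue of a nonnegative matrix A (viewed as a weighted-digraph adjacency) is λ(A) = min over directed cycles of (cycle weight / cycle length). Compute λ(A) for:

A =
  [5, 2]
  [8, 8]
λ(A) = 5

Enumerate directed cycles and compute their means (weight / length). Sample:
  cycle 0 → 0: weight = 5, length = 1, mean = 5/1 ≈ 5.000
  cycle 1 → 1: weight = 8, length = 1, mean = 8/1 ≈ 8.000
  cycle 0 → 1 → 0: weight = 10, length = 2, mean = 10/2 ≈ 5.000
  cycle 1 → 0 → 1: weight = 10, length = 2, mean = 10/2 ≈ 5.000
Minimum mean = 5.000, attained e.g. along the cycle 0 → 0 with weight 5 and length 1. So λ(A) = 5/1 = 5.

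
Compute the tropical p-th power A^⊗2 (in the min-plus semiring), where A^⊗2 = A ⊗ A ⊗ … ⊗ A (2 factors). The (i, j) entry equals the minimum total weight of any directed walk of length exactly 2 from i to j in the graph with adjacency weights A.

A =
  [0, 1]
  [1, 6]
A^⊗2 =
  [0, 1]
  [1, 2]

Each entry (A^⊗2)_ij equals the minimum over all length-2 walks i = v_0 → v_1 → … → v_2 = j of Σ_t A[v_t][v_{t+1}]. For example, for (i, j) = (0, 1) we minimise over 2 possible intermediate vertex sequences; the minimum is 1, attained along the walk 0 → 0 → 1.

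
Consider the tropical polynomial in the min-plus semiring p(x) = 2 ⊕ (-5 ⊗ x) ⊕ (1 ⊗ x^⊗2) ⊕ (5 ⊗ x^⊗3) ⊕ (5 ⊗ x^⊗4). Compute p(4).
p(4) = -1

A tropical monomial a ⊗ x^⊗i evaluates to a + i · x. Evaluating each term at x = 4:
  Term 0 contributes 2 + 0 · 4 = 2
  Term 1 contributes -5 + 1 · 4 = -1
  Term 2 contributes 1 + 2 · 4 = 9
  Term 3 contributes 5 + 3 · 4 = 17
  Term 4 contributes 5 + 4 · 4 = 21
p(4) = ⊕ of these = min[2, -1, 9, 17, 21] = -1.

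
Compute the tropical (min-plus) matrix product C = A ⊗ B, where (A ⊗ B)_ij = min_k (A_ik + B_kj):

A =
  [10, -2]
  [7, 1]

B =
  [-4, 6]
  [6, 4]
A ⊗ B =
  [4, 2]
  [3, 5]

Apply the min-plus product entry-by-entry:
  C[0][0] = min over k of (A[0][0] + B[0][0] = 10 + -4 = 6, A[0][1] + B[1][0] = -2 + 6 = 4) = 4 (attained at k = 1)
  C[0][1] = min over k of (A[0][0] + B[0][1] = 10 + 6 = 16, A[0][1] + B[1][1] = -2 + 4 = 2) = 2 (attained at k = 1)
  C[1][0] = min over k of (A[1][0] + B[0][0] = 7 + -4 = 3, A[1][1] + B[1][0] = 1 + 6 = 7) = 3 (attained at k = 0)
  C[1][1] = min over k of (A[1][0] + B[0][1] = 7 + 6 = 13, A[1][1] + B[1][1] = 1 + 4 = 5) = 5 (attained at k = 1)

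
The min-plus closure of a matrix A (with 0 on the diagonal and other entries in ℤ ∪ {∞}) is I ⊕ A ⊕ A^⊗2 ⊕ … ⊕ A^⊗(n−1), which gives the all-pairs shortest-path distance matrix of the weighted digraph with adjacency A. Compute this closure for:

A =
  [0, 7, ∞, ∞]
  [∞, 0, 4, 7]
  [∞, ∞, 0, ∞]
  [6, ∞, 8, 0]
Closure =
  [0, 7, 11, 14]
  [13, 0, 4, 7]
  [∞, ∞, 0, ∞]
  [6, 13, 8, 0]

This is the Floyd-Warshall all-pairs shortest-path computation. For each intermediate vertex k = 0, 1, …, 3, update dist[i][j] ← min(dist[i][j], dist[i][k] + dist[k][j]). The final matrix gives, for each (i, j), the minimum total weight of any directed path from i to j (possibly empty when i = j).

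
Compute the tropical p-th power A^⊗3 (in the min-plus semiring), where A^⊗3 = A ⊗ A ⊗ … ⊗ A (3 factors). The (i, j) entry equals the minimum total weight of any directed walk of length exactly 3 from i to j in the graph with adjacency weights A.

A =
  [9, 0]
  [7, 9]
A^⊗3 =
  [16, 7]
  [14, 16]

Each entry (A^⊗3)_ij equals the minimum over all length-3 walks i = v_0 → v_1 → … → v_3 = j of Σ_t A[v_t][v_{t+1}]. For example, for (i, j) = (0, 1) we minimise over 4 possible intermediate vertex sequences; the minimum is 7, attained along the walk 0 → 1 → 0 → 1.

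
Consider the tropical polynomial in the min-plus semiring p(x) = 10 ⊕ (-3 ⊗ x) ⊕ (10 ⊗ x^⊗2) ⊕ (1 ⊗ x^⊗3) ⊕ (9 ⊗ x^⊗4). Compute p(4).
p(4) = 1

A tropical monomial a ⊗ x^⊗i evaluates to a + i · x. Evaluating each term at x = 4:
  Term 0 contributes 10 + 0 · 4 = 10
  Term 1 contributes -3 + 1 · 4 = 1
  Term 2 contributes 10 + 2 · 4 = 18
  Term 3 contributes 1 + 3 · 4 = 13
  Term 4 contributes 9 + 4 · 4 = 25
p(4) = ⊕ of these = min[10, 1, 18, 13, 25] = 1.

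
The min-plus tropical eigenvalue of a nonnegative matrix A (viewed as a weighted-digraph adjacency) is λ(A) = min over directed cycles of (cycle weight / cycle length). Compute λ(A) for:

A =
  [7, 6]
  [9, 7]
λ(A) = 7

Enumerate directed cycles and compute their means (weight / length). Sample:
  cycle 0 → 0: weight = 7, length = 1, mean = 7/1 ≈ 7.000
  cycle 1 → 1: weight = 7, length = 1, mean = 7/1 ≈ 7.000
  cycle 0 → 1 → 0: weight = 15, length = 2, mean = 15/2 ≈ 7.500
  cycle 1 → 0 → 1: weight = 15, length = 2, mean = 15/2 ≈ 7.500
Minimum mean = 7.000, attained e.g. along the cycle 0 → 0 with weight 7 and length 1. So λ(A) = 7/1 = 7.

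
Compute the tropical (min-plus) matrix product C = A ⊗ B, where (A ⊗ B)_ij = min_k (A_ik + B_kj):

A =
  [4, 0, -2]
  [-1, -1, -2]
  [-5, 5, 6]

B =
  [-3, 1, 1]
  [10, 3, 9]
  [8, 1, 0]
A ⊗ B =
  [1, -1, -2]
  [-4, -1, -2]
  [-8, -4, -4]

Apply the min-plus product entry-by-entry:
  C[0][0] = min over k of (A[0][0] + B[0][0] = 4 + -3 = 1, A[0][1] + B[1][0] = 0 + 10 = 10, A[0][2] + B[2][0] = -2 + 8 = 6) = 1 (attained at k = 0)
  C[0][1] = min over k of (A[0][0] + B[0][1] = 4 + 1 = 5, A[0][1] + B[1][1] = 0 + 3 = 3, A[0][2] + B[2][1] = -2 + 1 = -1) = -1 (attained at k = 2)
  C[0][2] = min over k of (A[0][0] + B[0][2] = 4 + 1 = 5, A[0][1] + B[1][2] = 0 + 9 = 9, A[0][2] + B[2][2] = -2 + 0 = -2) = -2 (attained at k = 2)
  C[1][0] = min over k of (A[1][0] + B[0][0] = -1 + -3 = -4, A[1][1] + B[1][0] = -1 + 10 = 9, A[1][2] + B[2][0] = -2 + 8 = 6) = -4 (attained at k = 0)
  C[1][1] = min over k of (A[1][0] + B[0][1] = -1 + 1 = 0, A[1][1] + B[1][1] = -1 + 3 = 2, A[1][2] + B[2][1] = -2 + 1 = -1) = -1 (attained at k = 2)
  C[1][2] = min over k of (A[1][0] + B[0][2] = -1 + 1 = 0, A[1][1] + B[1][2] = -1 + 9 = 8, A[1][2] + B[2][2] = -2 + 0 = -2) = -2 (attained at k = 2)
  C[2][0] = min over k of (A[2][0] + B[0][0] = -5 + -3 = -8, A[2][1] + B[1][0] = 5 + 10 = 15, A[2][2] + B[2][0] = 6 + 8 = 14) = -8 (attained at k = 0)
  C[2][1] = min over k of (A[2][0] + B[0][1] = -5 + 1 = -4, A[2][1] + B[1][1] = 5 + 3 = 8, A[2][2] + B[2][1] = 6 + 1 = 7) = -4 (attained at k = 0)
  C[2][2] = min over k of (A[2][0] + B[0][2] = -5 + 1 = -4, A[2][1] + B[1][2] = 5 + 9 = 14, A[2][2] + B[2][2] = 6 + 0 = 6) = -4 (attained at k = 0)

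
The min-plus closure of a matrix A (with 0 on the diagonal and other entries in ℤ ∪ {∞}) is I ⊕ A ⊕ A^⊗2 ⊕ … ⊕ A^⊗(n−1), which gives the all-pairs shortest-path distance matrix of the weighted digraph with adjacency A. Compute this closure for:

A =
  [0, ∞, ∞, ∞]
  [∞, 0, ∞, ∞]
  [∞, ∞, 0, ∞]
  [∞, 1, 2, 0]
Closure =
  [0, ∞, ∞, ∞]
  [∞, 0, ∞, ∞]
  [∞, ∞, 0, ∞]
  [∞, 1, 2, 0]

This is the Floyd-Warshall all-pairs shortest-path computation. For each intermediate vertex k = 0, 1, …, 3, update dist[i][j] ← min(dist[i][j], dist[i][k] + dist[k][j]). The final matrix gives, for each (i, j), the minimum total weight of any directed path from i to j (possibly empty when i = j).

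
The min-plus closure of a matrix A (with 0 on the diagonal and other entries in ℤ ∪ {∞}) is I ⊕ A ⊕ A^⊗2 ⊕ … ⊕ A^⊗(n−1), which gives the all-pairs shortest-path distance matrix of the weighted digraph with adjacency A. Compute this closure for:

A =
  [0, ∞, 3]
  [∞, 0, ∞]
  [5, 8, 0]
Closure =
  [0, 11, 3]
  [∞, 0, ∞]
  [5, 8, 0]

This is the Floyd-Warshall all-pairs shortest-path computation. For each intermediate vertex k = 0, 1, …, 2, update dist[i][j] ← min(dist[i][j], dist[i][k] + dist[k][j]). The final matrix gives, for each (i, j), the minimum total weight of any directed path from i to j (possibly empty when i = j).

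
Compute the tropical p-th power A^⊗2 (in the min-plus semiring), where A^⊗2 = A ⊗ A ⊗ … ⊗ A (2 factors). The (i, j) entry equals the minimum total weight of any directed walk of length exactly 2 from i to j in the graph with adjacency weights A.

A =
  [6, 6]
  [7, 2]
A^⊗2 =
  [12, 8]
  [9, 4]

Each entry (A^⊗2)_ij equals the minimum over all length-2 walks i = v_0 → v_1 → … → v_2 = j of Σ_t A[v_t][v_{t+1}]. For example, for (i, j) = (0, 1) we minimise over 2 possible intermediate vertex sequences; the minimum is 8, attained along the walk 0 → 1 → 1.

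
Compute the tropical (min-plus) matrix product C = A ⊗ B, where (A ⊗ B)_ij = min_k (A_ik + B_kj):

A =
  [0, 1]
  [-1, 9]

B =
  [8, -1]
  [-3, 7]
A ⊗ B =
  [-2, -1]
  [6, -2]

Apply the min-plus product entry-by-entry:
  C[0][0] = min over k of (A[0][0] + B[0][0] = 0 + 8 = 8, A[0][1] + B[1][0] = 1 + -3 = -2) = -2 (attained at k = 1)
  C[0][1] = min over k of (A[0][0] + B[0][1] = 0 + -1 = -1, A[0][1] + B[1][1] = 1 + 7 = 8) = -1 (attained at k = 0)
  C[1][0] = min over k of (A[1][0] + B[0][0] = -1 + 8 = 7, A[1][1] + B[1][0] = 9 + -3 = 6) = 6 (attained at k = 1)
  C[1][1] = min over k of (A[1][0] + B[0][1] = -1 + -1 = -2, A[1][1] + B[1][1] = 9 + 7 = 16) = -2 (attained at k = 0)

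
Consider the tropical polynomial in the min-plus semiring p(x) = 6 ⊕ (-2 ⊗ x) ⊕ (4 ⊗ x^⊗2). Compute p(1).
p(1) = -1

A tropical monomial a ⊗ x^⊗i evaluates to a + i · x. Evaluating each term at x = 1:
  Term 0 contributes 6 + 0 · 1 = 6
  Term 1 contributes -2 + 1 · 1 = -1
  Term 2 contributes 4 + 2 · 1 = 6
p(1) = ⊕ of these = min[6, -1, 6] = -1.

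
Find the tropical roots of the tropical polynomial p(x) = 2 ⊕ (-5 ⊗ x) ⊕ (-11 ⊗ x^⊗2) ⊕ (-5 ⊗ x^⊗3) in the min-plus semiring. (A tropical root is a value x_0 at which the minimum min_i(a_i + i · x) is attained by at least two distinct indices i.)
Roots: {-6, 6, 7}

Each tropical root is a break point of the lower envelope of the lines y = a_i + i · x (there are 4 lines, with slopes 0, 1, ..., 3). Only the lines that attain the minimum somewhere contribute to roots; other lines are dominated. Here the surviving (envelope) indices are i = 3, i = 2, i = 1, i = 0.
Intersections between consecutive envelope lines give the roots: for adjacent envelope indices i < j the intersection is x = (a_i − a_j) / (j − i). Reading off the sorted break points: {-6, 6, 7}.
Verification: at each break x_0, at least two indices attain the minimum of min_i(a_i + i · x_0).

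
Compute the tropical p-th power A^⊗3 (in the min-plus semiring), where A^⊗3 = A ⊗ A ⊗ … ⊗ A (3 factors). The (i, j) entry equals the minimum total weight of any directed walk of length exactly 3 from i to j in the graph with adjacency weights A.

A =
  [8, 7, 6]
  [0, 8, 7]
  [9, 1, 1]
A^⊗3 =
  [7, 8, 8]
  [7, 7, 7]
  [2, 3, 3]

Each entry (A^⊗3)_ij equals the minimum over all length-3 walks i = v_0 → v_1 → … → v_3 = j of Σ_t A[v_t][v_{t+1}]. For example, for (i, j) = (0, 2) we minimise over 9 possible intermediate vertex sequences; the minimum is 8, attained along the walk 0 → 2 → 2 → 2.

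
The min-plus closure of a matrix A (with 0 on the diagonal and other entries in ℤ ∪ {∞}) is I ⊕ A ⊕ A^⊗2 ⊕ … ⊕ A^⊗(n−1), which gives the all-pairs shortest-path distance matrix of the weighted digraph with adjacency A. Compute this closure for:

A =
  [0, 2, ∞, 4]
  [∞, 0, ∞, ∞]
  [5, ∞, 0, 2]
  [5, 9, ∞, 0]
Closure =
  [0, 2, ∞, 4]
  [∞, 0, ∞, ∞]
  [5, 7, 0, 2]
  [5, 7, ∞, 0]

This is the Floyd-Warshall all-pairs shortest-path computation. For each intermediate vertex k = 0, 1, …, 3, update dist[i][j] ← min(dist[i][j], dist[i][k] + dist[k][j]). The final matrix gives, for each (i, j), the minimum total weight of any directed path from i to j (possibly empty when i = j).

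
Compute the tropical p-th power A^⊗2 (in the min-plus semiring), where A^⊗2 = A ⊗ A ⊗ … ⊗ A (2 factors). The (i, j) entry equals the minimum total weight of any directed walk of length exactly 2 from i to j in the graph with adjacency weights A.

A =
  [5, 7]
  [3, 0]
A^⊗2 =
  [10, 7]
  [3, 0]

Each entry (A^⊗2)_ij equals the minimum over all length-2 walks i = v_0 → v_1 → … → v_2 = j of Σ_t A[v_t][v_{t+1}]. For example, for (i, j) = (0, 1) we minimise over 2 possible intermediate vertex sequences; the minimum is 7, attained along the walk 0 → 1 → 1.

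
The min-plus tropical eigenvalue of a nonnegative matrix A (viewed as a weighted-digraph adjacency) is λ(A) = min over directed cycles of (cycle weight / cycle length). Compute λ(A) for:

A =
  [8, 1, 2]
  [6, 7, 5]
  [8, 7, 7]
λ(A) = 7/2

Enumerate directed cycles and compute their means (weight / length). Sample:
  cycle 0 → 0: weight = 8, length = 1, mean = 8/1 ≈ 8.000
  cycle 1 → 1: weight = 7, length = 1, mean = 7/1 ≈ 7.000
  cycle 2 → 2: weight = 7, length = 1, mean = 7/1 ≈ 7.000
  cycle 0 → 1 → 0: weight = 7, length = 2, mean = 7/2 ≈ 3.500
  cycle 0 → 2 → 0: weight = 10, length = 2, mean = 10/2 ≈ 5.000
  cycle 1 → 0 → 1: weight = 7, length = 2, mean = 7/2 ≈ 3.500
Minimum mean = 3.500, attained e.g. along the cycle 0 → 1 → 0 with weight 7 and length 2. So λ(A) = 7/2 = 7/2.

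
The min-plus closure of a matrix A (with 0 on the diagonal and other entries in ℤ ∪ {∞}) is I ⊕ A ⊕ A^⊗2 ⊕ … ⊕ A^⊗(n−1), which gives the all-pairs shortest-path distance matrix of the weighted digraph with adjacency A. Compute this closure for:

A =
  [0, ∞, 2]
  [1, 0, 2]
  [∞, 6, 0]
Closure =
  [0, 8, 2]
  [1, 0, 2]
  [7, 6, 0]

This is the Floyd-Warshall all-pairs shortest-path computation. For each intermediate vertex k = 0, 1, …, 2, update dist[i][j] ← min(dist[i][j], dist[i][k] + dist[k][j]). The final matrix gives, for each (i, j), the minimum total weight of any directed path from i to j (possibly empty when i = j).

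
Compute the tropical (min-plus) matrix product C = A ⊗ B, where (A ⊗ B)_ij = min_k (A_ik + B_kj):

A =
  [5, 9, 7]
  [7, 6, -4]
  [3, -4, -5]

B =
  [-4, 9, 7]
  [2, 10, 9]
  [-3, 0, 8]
A ⊗ B =
  [1, 7, 12]
  [-7, -4, 4]
  [-8, -5, 3]

Apply the min-plus product entry-by-entry:
  C[0][0] = min over k of (A[0][0] + B[0][0] = 5 + -4 = 1, A[0][1] + B[1][0] = 9 + 2 = 11, A[0][2] + B[2][0] = 7 + -3 = 4) = 1 (attained at k = 0)
  C[0][1] = min over k of (A[0][0] + B[0][1] = 5 + 9 = 14, A[0][1] + B[1][1] = 9 + 10 = 19, A[0][2] + B[2][1] = 7 + 0 = 7) = 7 (attained at k = 2)
  C[0][2] = min over k of (A[0][0] + B[0][2] = 5 + 7 = 12, A[0][1] + B[1][2] = 9 + 9 = 18, A[0][2] + B[2][2] = 7 + 8 = 15) = 12 (attained at k = 0)
  C[1][0] = min over k of (A[1][0] + B[0][0] = 7 + -4 = 3, A[1][1] + B[1][0] = 6 + 2 = 8, A[1][2] + B[2][0] = -4 + -3 = -7) = -7 (attained at k = 2)
  C[1][1] = min over k of (A[1][0] + B[0][1] = 7 + 9 = 16, A[1][1] + B[1][1] = 6 + 10 = 16, A[1][2] + B[2][1] = -4 + 0 = -4) = -4 (attained at k = 2)
  C[1][2] = min over k of (A[1][0] + B[0][2] = 7 + 7 = 14, A[1][1] + B[1][2] = 6 + 9 = 15, A[1][2] + B[2][2] = -4 + 8 = 4) = 4 (attained at k = 2)
  C[2][0] = min over k of (A[2][0] + B[0][0] = 3 + -4 = -1, A[2][1] + B[1][0] = -4 + 2 = -2, A[2][2] + B[2][0] = -5 + -3 = -8) = -8 (attained at k = 2)
  C[2][1] = min over k of (A[2][0] + B[0][1] = 3 + 9 = 12, A[2][1] + B[1][1] = -4 + 10 = 6, A[2][2] + B[2][1] = -5 + 0 = -5) = -5 (attained at k = 2)
  C[2][2] = min over k of (A[2][0] + B[0][2] = 3 + 7 = 10, A[2][1] + B[1][2] = -4 + 9 = 5, A[2][2] + B[2][2] = -5 + 8 = 3) = 3 (attained at k = 2)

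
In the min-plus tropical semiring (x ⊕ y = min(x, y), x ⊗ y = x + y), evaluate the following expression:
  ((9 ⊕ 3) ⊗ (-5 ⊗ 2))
((9 ⊕ 3) ⊗ (-5 ⊗ 2)) = 0

Expand innermost to outermost. Recall ⊕ takes the minimum of its arguments and ⊗ takes their sum. Working out the expression ((9 ⊕ 3) ⊗ (-5 ⊗ 2)) gives 0.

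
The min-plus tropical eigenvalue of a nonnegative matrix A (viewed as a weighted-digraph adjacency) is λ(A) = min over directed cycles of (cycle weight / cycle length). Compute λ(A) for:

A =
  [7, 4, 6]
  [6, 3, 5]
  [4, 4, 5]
λ(A) = 3

Enumerate directed cycles and compute their means (weight / length). Sample:
  cycle 0 → 0: weight = 7, length = 1, mean = 7/1 ≈ 7.000
  cycle 1 → 1: weight = 3, length = 1, mean = 3/1 ≈ 3.000
  cycle 2 → 2: weight = 5, length = 1, mean = 5/1 ≈ 5.000
  cycle 0 → 1 → 0: weight = 10, length = 2, mean = 10/2 ≈ 5.000
  cycle 0 → 2 → 0: weight = 10, length = 2, mean = 10/2 ≈ 5.000
  cycle 1 → 0 → 1: weight = 10, length = 2, mean = 10/2 ≈ 5.000
Minimum mean = 3.000, attained e.g. along the cycle 1 → 1 with weight 3 and length 1. So λ(A) = 3/1 = 3.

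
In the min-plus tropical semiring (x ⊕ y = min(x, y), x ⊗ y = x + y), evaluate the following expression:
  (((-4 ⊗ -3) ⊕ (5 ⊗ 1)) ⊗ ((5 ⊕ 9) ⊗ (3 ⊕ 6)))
(((-4 ⊗ -3) ⊕ (5 ⊗ 1)) ⊗ ((5 ⊕ 9) ⊗ (3 ⊕ 6))) = 1

Expand innermost to outermost. Recall ⊕ takes the minimum of its arguments and ⊗ takes their sum. Working out the expression (((-4 ⊗ -3) ⊕ (5 ⊗ 1)) ⊗ ((5 ⊕ 9) ⊗ (3 ⊕ 6))) gives 1.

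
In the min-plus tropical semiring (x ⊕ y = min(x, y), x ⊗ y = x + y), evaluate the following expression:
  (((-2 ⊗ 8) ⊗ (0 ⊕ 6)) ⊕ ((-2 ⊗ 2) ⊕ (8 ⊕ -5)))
(((-2 ⊗ 8) ⊗ (0 ⊕ 6)) ⊕ ((-2 ⊗ 2) ⊕ (8 ⊕ -5))) = -5

Expand innermost to outermost. Recall ⊕ takes the minimum of its arguments and ⊗ takes their sum. Working out the expression (((-2 ⊗ 8) ⊗ (0 ⊕ 6)) ⊕ ((-2 ⊗ 2) ⊕ (8 ⊕ -5))) gives -5.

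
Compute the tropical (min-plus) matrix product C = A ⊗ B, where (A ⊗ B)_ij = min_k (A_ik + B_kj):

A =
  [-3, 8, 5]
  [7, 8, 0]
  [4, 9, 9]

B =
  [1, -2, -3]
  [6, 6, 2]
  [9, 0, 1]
A ⊗ B =
  [-2, -5, -6]
  [8, 0, 1]
  [5, 2, 1]

Apply the min-plus product entry-by-entry:
  C[0][0] = min over k of (A[0][0] + B[0][0] = -3 + 1 = -2, A[0][1] + B[1][0] = 8 + 6 = 14, A[0][2] + B[2][0] = 5 + 9 = 14) = -2 (attained at k = 0)
  C[0][1] = min over k of (A[0][0] + B[0][1] = -3 + -2 = -5, A[0][1] + B[1][1] = 8 + 6 = 14, A[0][2] + B[2][1] = 5 + 0 = 5) = -5 (attained at k = 0)
  C[0][2] = min over k of (A[0][0] + B[0][2] = -3 + -3 = -6, A[0][1] + B[1][2] = 8 + 2 = 10, A[0][2] + B[2][2] = 5 + 1 = 6) = -6 (attained at k = 0)
  C[1][0] = min over k of (A[1][0] + B[0][0] = 7 + 1 = 8, A[1][1] + B[1][0] = 8 + 6 = 14, A[1][2] + B[2][0] = 0 + 9 = 9) = 8 (attained at k = 0)
  C[1][1] = min over k of (A[1][0] + B[0][1] = 7 + -2 = 5, A[1][1] + B[1][1] = 8 + 6 = 14, A[1][2] + B[2][1] = 0 + 0 = 0) = 0 (attained at k = 2)
  C[1][2] = min over k of (A[1][0] + B[0][2] = 7 + -3 = 4, A[1][1] + B[1][2] = 8 + 2 = 10, A[1][2] + B[2][2] = 0 + 1 = 1) = 1 (attained at k = 2)
  C[2][0] = min over k of (A[2][0] + B[0][0] = 4 + 1 = 5, A[2][1] + B[1][0] = 9 + 6 = 15, A[2][2] + B[2][0] = 9 + 9 = 18) = 5 (attained at k = 0)
  C[2][1] = min over k of (A[2][0] + B[0][1] = 4 + -2 = 2, A[2][1] + B[1][1] = 9 + 6 = 15, A[2][2] + B[2][1] = 9 + 0 = 9) = 2 (attained at k = 0)
  C[2][2] = min over k of (A[2][0] + B[0][2] = 4 + -3 = 1, A[2][1] + B[1][2] = 9 + 2 = 11, A[2][2] + B[2][2] = 9 + 1 = 10) = 1 (attained at k = 0)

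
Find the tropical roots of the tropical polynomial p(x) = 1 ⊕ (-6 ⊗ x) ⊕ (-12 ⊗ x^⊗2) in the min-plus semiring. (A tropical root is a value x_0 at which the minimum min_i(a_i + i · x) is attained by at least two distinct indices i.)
Roots: {6, 7}

Each tropical root is a break point of the lower envelope of the lines y = a_i + i · x (there are 3 lines, with slopes 0, 1, ..., 2). Only the lines that attain the minimum somewhere contribute to roots; other lines are dominated. Here the surviving (envelope) indices are i = 2, i = 1, i = 0.
Intersections between consecutive envelope lines give the roots: for adjacent envelope indices i < j the intersection is x = (a_i − a_j) / (j − i). Reading off the sorted break points: {6, 7}.
Verification: at each break x_0, at least two indices attain the minimum of min_i(a_i + i · x_0).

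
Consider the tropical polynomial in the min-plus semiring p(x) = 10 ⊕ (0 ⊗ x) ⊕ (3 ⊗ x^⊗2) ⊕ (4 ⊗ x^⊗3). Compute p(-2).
p(-2) = -2

A tropical monomial a ⊗ x^⊗i evaluates to a + i · x. Evaluating each term at x = -2:
  Term 0 contributes 10 + 0 · -2 = 10
  Term 1 contributes 0 + 1 · -2 = -2
  Term 2 contributes 3 + 2 · -2 = -1
  Term 3 contributes 4 + 3 · -2 = -2
p(-2) = ⊕ of these = min[10, -2, -1, -2] = -2.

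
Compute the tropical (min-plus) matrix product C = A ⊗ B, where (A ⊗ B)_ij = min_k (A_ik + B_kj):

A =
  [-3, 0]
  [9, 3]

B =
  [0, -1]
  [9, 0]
A ⊗ B =
  [-3, -4]
  [9, 3]

Apply the min-plus product entry-by-entry:
  C[0][0] = min over k of (A[0][0] + B[0][0] = -3 + 0 = -3, A[0][1] + B[1][0] = 0 + 9 = 9) = -3 (attained at k = 0)
  C[0][1] = min over k of (A[0][0] + B[0][1] = -3 + -1 = -4, A[0][1] + B[1][1] = 0 + 0 = 0) = -4 (attained at k = 0)
  C[1][0] = min over k of (A[1][0] + B[0][0] = 9 + 0 = 9, A[1][1] + B[1][0] = 3 + 9 = 12) = 9 (attained at k = 0)
  C[1][1] = min over k of (A[1][0] + B[0][1] = 9 + -1 = 8, A[1][1] + B[1][1] = 3 + 0 = 3) = 3 (attained at k = 1)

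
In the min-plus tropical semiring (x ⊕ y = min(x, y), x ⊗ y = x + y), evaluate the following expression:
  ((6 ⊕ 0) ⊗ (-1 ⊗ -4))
((6 ⊕ 0) ⊗ (-1 ⊗ -4)) = -5

Expand innermost to outermost. Recall ⊕ takes the minimum of its arguments and ⊗ takes their sum. Working out the expression ((6 ⊕ 0) ⊗ (-1 ⊗ -4)) gives -5.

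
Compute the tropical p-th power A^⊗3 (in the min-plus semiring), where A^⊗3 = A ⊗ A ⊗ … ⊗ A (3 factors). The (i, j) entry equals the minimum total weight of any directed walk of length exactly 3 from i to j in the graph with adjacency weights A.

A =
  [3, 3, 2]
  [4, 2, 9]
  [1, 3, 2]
A^⊗3 =
  [5, 6, 5]
  [7, 6, 8]
  [4, 6, 5]

Each entry (A^⊗3)_ij equals the minimum over all length-3 walks i = v_0 → v_1 → … → v_3 = j of Σ_t A[v_t][v_{t+1}]. For example, for (i, j) = (0, 2) we minimise over 9 possible intermediate vertex sequences; the minimum is 5, attained along the walk 0 → 2 → 0 → 2.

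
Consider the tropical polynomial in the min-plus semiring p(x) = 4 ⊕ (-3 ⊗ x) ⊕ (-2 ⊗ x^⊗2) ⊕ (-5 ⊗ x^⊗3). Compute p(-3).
p(-3) = -14

A tropical monomial a ⊗ x^⊗i evaluates to a + i · x. Evaluating each term at x = -3:
  Term 0 contributes 4 + 0 · -3 = 4
  Term 1 contributes -3 + 1 · -3 = -6
  Term 2 contributes -2 + 2 · -3 = -8
  Term 3 contributes -5 + 3 · -3 = -14
p(-3) = ⊕ of these = min[4, -6, -8, -14] = -14.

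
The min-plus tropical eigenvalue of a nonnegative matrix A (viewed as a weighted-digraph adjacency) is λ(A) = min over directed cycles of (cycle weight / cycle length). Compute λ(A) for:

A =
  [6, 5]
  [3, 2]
λ(A) = 2

Enumerate directed cycles and compute their means (weight / length). Sample:
  cycle 0 → 0: weight = 6, length = 1, mean = 6/1 ≈ 6.000
  cycle 1 → 1: weight = 2, length = 1, mean = 2/1 ≈ 2.000
  cycle 0 → 1 → 0: weight = 8, length = 2, mean = 8/2 ≈ 4.000
  cycle 1 → 0 → 1: weight = 8, length = 2, mean = 8/2 ≈ 4.000
Minimum mean = 2.000, attained e.g. along the cycle 1 → 1 with weight 2 and length 1. So λ(A) = 2/1 = 2.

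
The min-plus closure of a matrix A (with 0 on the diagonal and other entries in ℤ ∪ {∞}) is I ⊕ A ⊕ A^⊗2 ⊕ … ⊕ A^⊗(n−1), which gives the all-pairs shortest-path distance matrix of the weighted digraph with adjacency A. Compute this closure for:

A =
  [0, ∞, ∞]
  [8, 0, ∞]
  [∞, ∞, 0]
Closure =
  [0, ∞, ∞]
  [8, 0, ∞]
  [∞, ∞, 0]

This is the Floyd-Warshall all-pairs shortest-path computation. For each intermediate vertex k = 0, 1, …, 2, update dist[i][j] ← min(dist[i][j], dist[i][k] + dist[k][j]). The final matrix gives, for each (i, j), the minimum total weight of any directed path from i to j (possibly empty when i = j).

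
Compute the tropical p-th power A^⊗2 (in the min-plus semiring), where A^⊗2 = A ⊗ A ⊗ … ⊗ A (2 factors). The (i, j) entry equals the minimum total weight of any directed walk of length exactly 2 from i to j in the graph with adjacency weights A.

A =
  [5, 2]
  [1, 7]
A^⊗2 =
  [3, 7]
  [6, 3]

Each entry (A^⊗2)_ij equals the minimum over all length-2 walks i = v_0 → v_1 → … → v_2 = j of Σ_t A[v_t][v_{t+1}]. For example, for (i, j) = (0, 1) we minimise over 2 possible intermediate vertex sequences; the minimum is 7, attained along the walk 0 → 0 → 1.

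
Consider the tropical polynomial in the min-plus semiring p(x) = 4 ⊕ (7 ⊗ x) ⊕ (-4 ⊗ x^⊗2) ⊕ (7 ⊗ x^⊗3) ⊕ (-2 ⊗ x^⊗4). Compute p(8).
p(8) = 4

A tropical monomial a ⊗ x^⊗i evaluates to a + i · x. Evaluating each term at x = 8:
  Term 0 contributes 4 + 0 · 8 = 4
  Term 1 contributes 7 + 1 · 8 = 15
  Term 2 contributes -4 + 2 · 8 = 12
  Term 3 contributes 7 + 3 · 8 = 31
  Term 4 contributes -2 + 4 · 8 = 30
p(8) = ⊕ of these = min[4, 15, 12, 31, 30] = 4.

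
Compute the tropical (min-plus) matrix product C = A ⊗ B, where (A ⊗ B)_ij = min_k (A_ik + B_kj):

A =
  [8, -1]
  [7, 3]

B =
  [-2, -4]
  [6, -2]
A ⊗ B =
  [5, -3]
  [5, 1]

Apply the min-plus product entry-by-entry:
  C[0][0] = min over k of (A[0][0] + B[0][0] = 8 + -2 = 6, A[0][1] + B[1][0] = -1 + 6 = 5) = 5 (attained at k = 1)
  C[0][1] = min over k of (A[0][0] + B[0][1] = 8 + -4 = 4, A[0][1] + B[1][1] = -1 + -2 = -3) = -3 (attained at k = 1)
  C[1][0] = min over k of (A[1][0] + B[0][0] = 7 + -2 = 5, A[1][1] + B[1][0] = 3 + 6 = 9) = 5 (attained at k = 0)
  C[1][1] = min over k of (A[1][0] + B[0][1] = 7 + -4 = 3, A[1][1] + B[1][1] = 3 + -2 = 1) = 1 (attained at k = 1)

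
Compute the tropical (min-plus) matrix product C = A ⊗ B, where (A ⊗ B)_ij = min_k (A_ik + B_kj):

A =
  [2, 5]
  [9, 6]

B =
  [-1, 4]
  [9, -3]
A ⊗ B =
  [1, 2]
  [8, 3]

Apply the min-plus product entry-by-entry:
  C[0][0] = min over k of (A[0][0] + B[0][0] = 2 + -1 = 1, A[0][1] + B[1][0] = 5 + 9 = 14) = 1 (attained at k = 0)
  C[0][1] = min over k of (A[0][0] + B[0][1] = 2 + 4 = 6, A[0][1] + B[1][1] = 5 + -3 = 2) = 2 (attained at k = 1)
  C[1][0] = min over k of (A[1][0] + B[0][0] = 9 + -1 = 8, A[1][1] + B[1][0] = 6 + 9 = 15) = 8 (attained at k = 0)
  C[1][1] = min over k of (A[1][0] + B[0][1] = 9 + 4 = 13, A[1][1] + B[1][1] = 6 + -3 = 3) = 3 (attained at k = 1)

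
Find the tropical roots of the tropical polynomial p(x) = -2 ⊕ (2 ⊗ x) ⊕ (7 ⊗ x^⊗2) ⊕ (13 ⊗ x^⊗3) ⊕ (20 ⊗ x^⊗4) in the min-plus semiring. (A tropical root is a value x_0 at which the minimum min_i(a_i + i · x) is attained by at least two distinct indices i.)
Roots: {-7, -6, -5, -4}

Each tropical root is a break point of the lower envelope of the lines y = a_i + i · x (there are 5 lines, with slopes 0, 1, ..., 4). Only the lines that attain the minimum somewhere contribute to roots; other lines are dominated. Here the surviving (envelope) indices are i = 4, i = 3, i = 2, i = 1, i = 0.
Intersections between consecutive envelope lines give the roots: for adjacent envelope indices i < j the intersection is x = (a_i − a_j) / (j − i). Reading off the sorted break points: {-7, -6, -5, -4}.
Verification: at each break x_0, at least two indices attain the minimum of min_i(a_i + i · x_0).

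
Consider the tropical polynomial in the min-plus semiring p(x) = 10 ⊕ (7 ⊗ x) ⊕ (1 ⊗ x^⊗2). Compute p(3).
p(3) = 7

A tropical monomial a ⊗ x^⊗i evaluates to a + i · x. Evaluating each term at x = 3:
  Term 0 contributes 10 + 0 · 3 = 10
  Term 1 contributes 7 + 1 · 3 = 10
  Term 2 contributes 1 + 2 · 3 = 7
p(3) = ⊕ of these = min[10, 10, 7] = 7.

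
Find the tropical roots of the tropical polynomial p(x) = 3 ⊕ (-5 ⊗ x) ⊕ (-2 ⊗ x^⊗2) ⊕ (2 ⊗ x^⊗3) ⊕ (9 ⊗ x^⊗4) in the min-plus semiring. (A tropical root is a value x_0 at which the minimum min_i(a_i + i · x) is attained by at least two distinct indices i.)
Roots: {-7, -4, -3, 8}

Each tropical root is a break point of the lower envelope of the lines y = a_i + i · x (there are 5 lines, with slopes 0, 1, ..., 4). Only the lines that attain the minimum somewhere contribute to roots; other lines are dominated. Here the surviving (envelope) indices are i = 4, i = 3, i = 2, i = 1, i = 0.
Intersections between consecutive envelope lines give the roots: for adjacent envelope indices i < j the intersection is x = (a_i − a_j) / (j − i). Reading off the sorted break points: {-7, -4, -3, 8}.
Verification: at each break x_0, at least two indices attain the minimum of min_i(a_i + i · x_0).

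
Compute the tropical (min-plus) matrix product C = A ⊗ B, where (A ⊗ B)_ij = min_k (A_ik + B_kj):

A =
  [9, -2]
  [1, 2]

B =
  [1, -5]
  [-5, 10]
A ⊗ B =
  [-7, 4]
  [-3, -4]

Apply the min-plus product entry-by-entry:
  C[0][0] = min over k of (A[0][0] + B[0][0] = 9 + 1 = 10, A[0][1] + B[1][0] = -2 + -5 = -7) = -7 (attained at k = 1)
  C[0][1] = min over k of (A[0][0] + B[0][1] = 9 + -5 = 4, A[0][1] + B[1][1] = -2 + 10 = 8) = 4 (attained at k = 0)
  C[1][0] = min over k of (A[1][0] + B[0][0] = 1 + 1 = 2, A[1][1] + B[1][0] = 2 + -5 = -3) = -3 (attained at k = 1)
  C[1][1] = min over k of (A[1][0] + B[0][1] = 1 + -5 = -4, A[1][1] + B[1][1] = 2 + 10 = 12) = -4 (attained at k = 0)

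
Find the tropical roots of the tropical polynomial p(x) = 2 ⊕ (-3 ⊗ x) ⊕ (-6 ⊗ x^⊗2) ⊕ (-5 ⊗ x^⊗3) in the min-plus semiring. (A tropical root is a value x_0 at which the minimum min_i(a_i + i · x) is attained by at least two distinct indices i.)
Roots: {-1, 3, 5}

Each tropical root is a break point of the lower envelope of the lines y = a_i + i · x (there are 4 lines, with slopes 0, 1, ..., 3). Only the lines that attain the minimum somewhere contribute to roots; other lines are dominated. Here the surviving (envelope) indices are i = 3, i = 2, i = 1, i = 0.
Intersections between consecutive envelope lines give the roots: for adjacent envelope indices i < j the intersection is x = (a_i − a_j) / (j − i). Reading off the sorted break points: {-1, 3, 5}.
Verification: at each break x_0, at least two indices attain the minimum of min_i(a_i + i · x_0).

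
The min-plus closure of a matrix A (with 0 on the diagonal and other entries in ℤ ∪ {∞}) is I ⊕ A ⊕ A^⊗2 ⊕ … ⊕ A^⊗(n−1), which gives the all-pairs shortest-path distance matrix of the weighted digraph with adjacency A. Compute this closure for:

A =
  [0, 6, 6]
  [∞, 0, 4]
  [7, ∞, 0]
Closure =
  [0, 6, 6]
  [11, 0, 4]
  [7, 13, 0]

This is the Floyd-Warshall all-pairs shortest-path computation. For each intermediate vertex k = 0, 1, …, 2, update dist[i][j] ← min(dist[i][j], dist[i][k] + dist[k][j]). The final matrix gives, for each (i, j), the minimum total weight of any directed path from i to j (possibly empty when i = j).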